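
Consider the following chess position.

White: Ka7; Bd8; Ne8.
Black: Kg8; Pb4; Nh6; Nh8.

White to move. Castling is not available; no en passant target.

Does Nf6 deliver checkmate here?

After Nf6: black king on g8; in check: yes, from the white knight on f6.
Black has 3 legal replies: Kf8, Kg7, Kf7.
In check but a legal move exists → not checkmate.

no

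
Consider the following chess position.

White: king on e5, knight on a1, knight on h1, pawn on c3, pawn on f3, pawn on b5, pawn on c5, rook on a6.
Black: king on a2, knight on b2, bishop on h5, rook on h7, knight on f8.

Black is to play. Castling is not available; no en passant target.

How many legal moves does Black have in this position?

Black to move; king on a2.
In check: yes, from the white rook on a6.
Legal moves: Kb1, Na4.
Count: 2.

2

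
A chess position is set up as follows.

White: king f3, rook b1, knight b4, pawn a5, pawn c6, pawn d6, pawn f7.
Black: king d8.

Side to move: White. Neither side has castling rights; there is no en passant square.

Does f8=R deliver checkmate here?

yes

After f8=R: black king on d8; in check: yes, from the white rook on f8.
King squares — c7: attacked by Pd6; d7: attacked by Pc6; e7: attacked by Pd6; c8: attacked by Rf8; e8: attacked by Rf8.
Black has no legal moves → checkmate.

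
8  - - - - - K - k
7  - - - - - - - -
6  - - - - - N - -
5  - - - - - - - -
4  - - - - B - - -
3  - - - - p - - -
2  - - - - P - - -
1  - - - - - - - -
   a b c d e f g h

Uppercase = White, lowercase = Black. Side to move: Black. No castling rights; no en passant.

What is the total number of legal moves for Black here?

0

Black to move; king on h8.
In check: no.
Legal moves: none.
Count: 0.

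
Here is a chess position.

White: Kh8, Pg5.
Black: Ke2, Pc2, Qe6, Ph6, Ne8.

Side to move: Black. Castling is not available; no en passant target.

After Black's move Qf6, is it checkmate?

no

After Qf6: white king on h8; in check: yes, from the black queen on f6.
White has 3 legal replies: Kg8, Kh7, gxf6.
In check but a legal move exists → not checkmate.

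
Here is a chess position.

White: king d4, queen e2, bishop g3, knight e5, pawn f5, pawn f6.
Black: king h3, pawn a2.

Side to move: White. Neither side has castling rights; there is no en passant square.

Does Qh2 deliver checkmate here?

After Qh2: black king on h3; in check: yes, from the white queen on h2.
King squares — g2: attacked by Qh2; h2: attacked by Bg3; g3: attacked by Qh2; g4: attacked by Ne5; h4: attacked by Qh2.
Black has no legal moves → checkmate.

yes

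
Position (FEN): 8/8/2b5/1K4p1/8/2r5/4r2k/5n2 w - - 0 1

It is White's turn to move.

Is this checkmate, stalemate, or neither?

neither

White to move; white king on b5.
In check: yes, from the black bishop on c6.
King squares — a4: attacked by Bc6; b4: available; c4: attacked by Rc3; a5: available; c5: attacked by Rc3; a6: available; b6: available; c6: attacked by Rc3.
Legal moves for White: Kb6, Ka6, Ka5, Kb4.
White is in check but has 4 legal moves → neither.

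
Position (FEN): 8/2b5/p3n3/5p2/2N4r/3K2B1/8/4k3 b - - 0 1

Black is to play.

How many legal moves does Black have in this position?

3

Black to move; king on e1.
In check: yes, from the white bishop on g3.
Legal moves: Kf1, Kd1, Bxg3.
Count: 3.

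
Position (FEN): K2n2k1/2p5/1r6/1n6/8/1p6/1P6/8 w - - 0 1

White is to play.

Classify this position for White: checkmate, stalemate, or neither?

White to move; white king on a8.
In check: no.
King squares — a7: attacked by Nb5; b7: attacked by Rb6; b8: attacked by Rb6.
Legal moves for White: none.
Not in check and no legal moves → stalemate.

stalemate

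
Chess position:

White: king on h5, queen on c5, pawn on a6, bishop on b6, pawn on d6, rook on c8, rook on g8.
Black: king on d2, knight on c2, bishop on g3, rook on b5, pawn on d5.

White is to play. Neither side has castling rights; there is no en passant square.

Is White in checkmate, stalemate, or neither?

neither

White to move; white king on h5.
In check: no.
Legal moves for White include: Rh8, Rgf8, Rge8, Rgd8, Rg7, Rg6, Rg5, Rg4, Rxg3, Rcf8, Rce8, Rcd8, Rb8, Ra8, Rc7, Rc6, Bd8, Bc7, ... (list truncated; more exist).
White has legal moves and is not in check → neither.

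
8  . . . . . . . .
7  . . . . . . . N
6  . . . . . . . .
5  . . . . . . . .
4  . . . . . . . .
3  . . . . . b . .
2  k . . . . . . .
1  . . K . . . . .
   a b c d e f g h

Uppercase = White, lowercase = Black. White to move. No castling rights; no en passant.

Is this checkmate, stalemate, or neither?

neither

White to move; white king on c1.
In check: no.
Legal moves for White: Nf8, Nf6, Ng5, Kd2, Kc2.
White has 5 legal moves and is not in check → neither.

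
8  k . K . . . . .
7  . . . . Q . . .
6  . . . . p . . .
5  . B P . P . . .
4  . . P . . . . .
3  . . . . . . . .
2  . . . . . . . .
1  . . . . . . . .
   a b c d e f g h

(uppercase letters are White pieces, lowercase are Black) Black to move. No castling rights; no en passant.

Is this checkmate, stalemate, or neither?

Black to move; black king on a8.
In check: no.
King squares — a7: attacked by Qe7; b7: attacked by Qe7; b8: attacked by Kc8.
Legal moves for Black: none.
Not in check and no legal moves → stalemate.

stalemate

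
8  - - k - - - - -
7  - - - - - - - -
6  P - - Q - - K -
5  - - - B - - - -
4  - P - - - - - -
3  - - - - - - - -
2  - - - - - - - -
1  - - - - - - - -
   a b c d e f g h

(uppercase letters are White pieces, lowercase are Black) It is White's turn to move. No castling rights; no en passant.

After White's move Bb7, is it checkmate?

yes

After Bb7: black king on c8; in check: yes, from the white bishop on b7.
King squares — b7: attacked by Pa6; c7: attacked by Qd6; d7: attacked by Qd6; b8: attacked by Qd6; d8: attacked by Qd6.
Black has no legal moves → checkmate.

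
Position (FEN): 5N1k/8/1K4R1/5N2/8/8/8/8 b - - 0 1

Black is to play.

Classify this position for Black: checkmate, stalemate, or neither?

Black to move; black king on h8.
In check: no.
King squares — g7: attacked by Nf5; h7: attacked by Nf8; g8: attacked by Rg6.
Legal moves for Black: none.
Not in check and no legal moves → stalemate.

stalemate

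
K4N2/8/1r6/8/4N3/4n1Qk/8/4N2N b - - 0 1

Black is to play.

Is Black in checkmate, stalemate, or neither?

checkmate

Black to move; black king on h3.
In check: yes, from the white queen on g3.
King squares — g2: attacked by Ne1; h2: attacked by Qg3; g3: attacked by Nh1; g4: attacked by Qg3; h4: attacked by Qg3.
Legal moves for Black: none.
In check with no legal moves → checkmate.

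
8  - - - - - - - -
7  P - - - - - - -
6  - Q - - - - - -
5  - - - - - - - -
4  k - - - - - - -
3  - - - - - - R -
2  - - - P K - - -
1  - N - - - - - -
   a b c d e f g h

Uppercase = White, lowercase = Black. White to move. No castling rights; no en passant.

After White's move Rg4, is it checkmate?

After Rg4: black king on a4; in check: yes, from the white rook on g4.
King squares — a3: attacked by Nb1; b3: attacked by Qb6; b4: attacked by Rg4; a5: attacked by Qb6; b5: attacked by Qb6.
Black has no legal moves → checkmate.

yes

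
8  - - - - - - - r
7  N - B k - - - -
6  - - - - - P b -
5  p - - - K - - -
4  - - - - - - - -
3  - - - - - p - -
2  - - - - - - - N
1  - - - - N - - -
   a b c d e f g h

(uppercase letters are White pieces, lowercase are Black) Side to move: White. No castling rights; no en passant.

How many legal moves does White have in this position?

19

White to move; king on e5.
In check: no.
Legal moves: Bd8, Bb8, Bd6, Bb6, Bxa5, Nc8, Nc6, Nb5, Kd5, Kf4, Kd4, Ng4, Nhxf3, Nf1, Nexf3, Nd3, Ng2, Nc2, f7.
Count: 19.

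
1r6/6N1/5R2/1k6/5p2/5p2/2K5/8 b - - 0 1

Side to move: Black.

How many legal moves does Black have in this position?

Black to move; king on b5.
In check: no.
Legal moves: Rh8, Rg8, Rf8, Re8, Rd8, Rc8+, Ra8, Rb7, Rb6, Kc5, Ka5, Kc4, Kb4, Ka4, f2.
Count: 15.

15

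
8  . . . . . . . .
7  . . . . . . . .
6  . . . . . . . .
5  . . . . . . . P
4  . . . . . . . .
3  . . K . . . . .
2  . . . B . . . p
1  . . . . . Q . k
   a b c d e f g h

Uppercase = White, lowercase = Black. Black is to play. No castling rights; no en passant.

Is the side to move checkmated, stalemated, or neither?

Black to move; black king on h1.
In check: yes, from the white queen on f1.
King squares — g1: attacked by Qf1; g2: attacked by Qf1; h2: own pawn.
Legal moves for Black: none.
In check with no legal moves → checkmate.

checkmate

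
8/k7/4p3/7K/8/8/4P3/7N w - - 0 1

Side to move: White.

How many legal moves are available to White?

White to move; king on h5.
In check: no.
Legal moves: Kh6, Kg6, Kg5, Kh4, Kg4, Ng3, Nf2, e3, e4.
Count: 9.

9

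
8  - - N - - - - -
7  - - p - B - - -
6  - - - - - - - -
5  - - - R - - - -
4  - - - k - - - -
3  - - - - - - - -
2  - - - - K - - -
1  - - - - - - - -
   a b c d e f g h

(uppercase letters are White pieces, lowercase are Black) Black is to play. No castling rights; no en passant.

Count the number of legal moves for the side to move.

4

Black to move; king on d4.
In check: yes, from the white rook on d5.
Legal moves: Kxd5, Ke4, Kc4, Kc3.
Count: 4.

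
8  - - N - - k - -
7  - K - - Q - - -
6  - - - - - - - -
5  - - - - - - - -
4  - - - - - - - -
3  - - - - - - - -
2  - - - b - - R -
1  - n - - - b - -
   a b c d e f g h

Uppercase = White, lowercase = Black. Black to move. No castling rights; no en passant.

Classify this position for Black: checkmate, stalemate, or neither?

Black to move; black king on f8.
In check: yes, from the white queen on e7.
King squares — e7: attacked by Nc8; f7: attacked by Qe7; g7: attacked by Rg2; e8: attacked by Qe7; g8: attacked by Rg2.
Legal moves for Black: none.
In check with no legal moves → checkmate.

checkmate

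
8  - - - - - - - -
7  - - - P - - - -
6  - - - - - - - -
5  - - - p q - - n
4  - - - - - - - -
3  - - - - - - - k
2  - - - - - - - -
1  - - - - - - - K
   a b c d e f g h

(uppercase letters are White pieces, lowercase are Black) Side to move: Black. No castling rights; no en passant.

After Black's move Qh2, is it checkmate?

After Qh2: white king on h1; in check: yes, from the black queen on h2.
King squares — g1: attacked by Qh2; g2: attacked by Qh2; h2: attacked by Kh3.
White has no legal moves → checkmate.

yes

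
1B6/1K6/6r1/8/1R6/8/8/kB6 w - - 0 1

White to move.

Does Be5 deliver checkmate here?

After Be5: black king on a1; in check: yes, from the white bishop on e5.
King squares — b1: attacked by Rb4; a2: attacked by Bb1; b2: attacked by Rb4.
Black has no legal moves → checkmate.

yes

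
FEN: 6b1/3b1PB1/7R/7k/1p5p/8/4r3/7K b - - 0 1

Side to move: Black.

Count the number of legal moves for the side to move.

2

Black to move; king on h5.
In check: yes, from the white rook on h6.
Legal moves: Kg5, Kg4.
Count: 2.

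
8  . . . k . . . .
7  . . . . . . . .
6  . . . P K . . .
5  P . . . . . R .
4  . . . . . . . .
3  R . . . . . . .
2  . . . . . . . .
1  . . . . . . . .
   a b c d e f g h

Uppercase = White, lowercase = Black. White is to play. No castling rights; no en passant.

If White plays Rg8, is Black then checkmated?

yes

After Rg8: black king on d8; in check: yes, from the white rook on g8.
King squares — c7: attacked by Pd6; d7: attacked by Ke6; e7: attacked by Pd6; c8: attacked by Rg8; e8: attacked by Rg8.
Black has no legal moves → checkmate.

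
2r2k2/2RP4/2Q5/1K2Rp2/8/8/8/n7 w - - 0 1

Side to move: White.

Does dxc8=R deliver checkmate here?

After dxc8=R: black king on f8; in check: yes, from the white rook on c8.
King squares — e7: attacked by Re5; f7: attacked by Rc7; g7: attacked by Rc7; e8: attacked by Re5; g8: attacked by Rc8.
Black has no legal moves → checkmate.

yes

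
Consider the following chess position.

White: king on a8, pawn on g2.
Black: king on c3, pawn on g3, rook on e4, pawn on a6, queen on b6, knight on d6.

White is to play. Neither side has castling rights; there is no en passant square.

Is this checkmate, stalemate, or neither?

stalemate

White to move; white king on a8.
In check: no.
King squares — a7: attacked by Qb6; b7: attacked by Qb6; b8: attacked by Qb6.
Legal moves for White: none.
Not in check and no legal moves → stalemate.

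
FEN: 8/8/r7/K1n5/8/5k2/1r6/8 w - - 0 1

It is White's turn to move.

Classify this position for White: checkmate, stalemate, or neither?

White to move; white king on a5.
In check: yes, from the black rook on a6.
King squares — a4: attacked by Nc5; b4: attacked by Rb2; b5: attacked by Rb2; a6: attacked by Nc5; b6: attacked by Rb2.
Legal moves for White: none.
In check with no legal moves → checkmate.

checkmate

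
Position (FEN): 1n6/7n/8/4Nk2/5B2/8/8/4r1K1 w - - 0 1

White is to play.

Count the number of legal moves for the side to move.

White to move; king on g1.
In check: yes, from the black rook on e1.
Legal moves: Kh2, Kg2, Kf2.
Count: 3.

3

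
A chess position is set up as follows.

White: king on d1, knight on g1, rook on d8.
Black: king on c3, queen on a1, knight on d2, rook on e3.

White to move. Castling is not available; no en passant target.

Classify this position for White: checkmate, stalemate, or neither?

checkmate

White to move; white king on d1.
In check: yes, from the black queen on a1.
King squares — c1: attacked by Qa1; e1: attacked by Qa1; c2: attacked by Kc3; d2: attacked by Kc3; e2: attacked by Re3.
Legal moves for White: none.
In check with no legal moves → checkmate.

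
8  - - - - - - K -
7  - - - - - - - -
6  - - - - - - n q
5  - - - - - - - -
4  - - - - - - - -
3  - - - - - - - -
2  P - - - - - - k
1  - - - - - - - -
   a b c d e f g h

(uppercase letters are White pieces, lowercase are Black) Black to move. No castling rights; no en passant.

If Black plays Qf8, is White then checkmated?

no

After Qf8: white king on g8; in check: yes, from the black queen on f8.
White has 1 legal reply: Kh7.
In check but a legal move exists → not checkmate.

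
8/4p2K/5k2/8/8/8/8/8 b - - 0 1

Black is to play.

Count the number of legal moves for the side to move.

Black to move; king on f6.
In check: no.
Legal moves: Kf7, Ke6, Kg5, Kf5, Ke5, e6, e5.
Count: 7.

7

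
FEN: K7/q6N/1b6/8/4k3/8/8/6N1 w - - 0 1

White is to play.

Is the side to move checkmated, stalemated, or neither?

checkmate

White to move; white king on a8.
In check: yes, from the black queen on a7.
King squares — a7: attacked by Bb6; b7: attacked by Qa7; b8: attacked by Qa7.
Legal moves for White: none.
In check with no legal moves → checkmate.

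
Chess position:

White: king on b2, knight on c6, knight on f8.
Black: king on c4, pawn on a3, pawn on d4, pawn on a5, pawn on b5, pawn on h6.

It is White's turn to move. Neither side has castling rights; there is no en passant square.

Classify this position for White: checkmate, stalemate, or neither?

White to move; white king on b2.
In check: yes, from the black pawn on a3.
King squares — a1: available; b1: available; c1: available; a2: available; c2: available; a3: available; b3: attacked by Kc4; c3: attacked by Kc4.
Legal moves for White: Kxa3, Kc2, Ka2, Kc1, Kb1, Ka1.
White is in check but has 6 legal moves → neither.

neither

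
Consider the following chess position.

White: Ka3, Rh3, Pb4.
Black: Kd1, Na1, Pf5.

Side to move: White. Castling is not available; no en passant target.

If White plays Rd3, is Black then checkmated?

After Rd3: black king on d1; in check: yes, from the white rook on d3.
Black has 4 legal replies: Ke2, Kc2, Ke1, Kc1.
In check but a legal move exists → not checkmate.

no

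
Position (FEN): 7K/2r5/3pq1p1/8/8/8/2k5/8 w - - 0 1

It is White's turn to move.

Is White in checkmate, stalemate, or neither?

White to move; white king on h8.
In check: no.
King squares — g7: attacked by Rc7; h7: attacked by Rc7; g8: attacked by Qe6.
Legal moves for White: none.
Not in check and no legal moves → stalemate.

stalemate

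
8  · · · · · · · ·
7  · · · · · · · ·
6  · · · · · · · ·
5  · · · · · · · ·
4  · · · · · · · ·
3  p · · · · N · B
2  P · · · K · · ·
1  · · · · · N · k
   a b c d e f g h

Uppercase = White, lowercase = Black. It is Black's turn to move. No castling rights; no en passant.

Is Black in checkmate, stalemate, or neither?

stalemate

Black to move; black king on h1.
In check: no.
King squares — g1: attacked by Nf3; g2: attacked by Bh3; h2: attacked by Nf1.
Legal moves for Black: none.
Not in check and no legal moves → stalemate.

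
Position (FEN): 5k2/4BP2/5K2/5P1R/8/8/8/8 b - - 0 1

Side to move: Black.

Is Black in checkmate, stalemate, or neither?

Black to move; black king on f8.
In check: yes, from the white bishop on e7.
King squares — e7: attacked by Kf6; f7: attacked by Kf6; g7: attacked by Kf6; e8: attacked by Pf7; g8: attacked by Pf7.
Legal moves for Black: none.
In check with no legal moves → checkmate.

checkmate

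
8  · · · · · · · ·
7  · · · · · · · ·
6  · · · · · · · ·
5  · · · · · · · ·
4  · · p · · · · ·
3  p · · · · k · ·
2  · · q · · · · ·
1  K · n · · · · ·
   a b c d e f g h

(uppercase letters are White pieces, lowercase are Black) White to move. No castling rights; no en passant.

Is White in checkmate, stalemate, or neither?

stalemate

White to move; white king on a1.
In check: no.
King squares — b1: attacked by Qc2; a2: attacked by Nc1; b2: attacked by Qc2.
Legal moves for White: none.
Not in check and no legal moves → stalemate.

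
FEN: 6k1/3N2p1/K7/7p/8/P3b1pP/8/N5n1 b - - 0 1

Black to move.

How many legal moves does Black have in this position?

Black to move; king on g8.
In check: no.
Legal moves: Kh8, Kh7, Kf7, Ba7, Bh6, Bb6, Bg5, Bc5, Bf4, Bd4, Bf2, Bd2, Bc1, Nxh3, Nf3, Ne2, g6, h4, g2, g5.
Count: 20.

20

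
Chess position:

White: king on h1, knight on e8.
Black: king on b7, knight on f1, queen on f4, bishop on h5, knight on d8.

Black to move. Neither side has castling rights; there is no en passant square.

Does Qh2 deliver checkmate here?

After Qh2: white king on h1; in check: yes, from the black queen on h2.
King squares — g1: attacked by Qh2; g2: attacked by Qh2; h2: attacked by Nf1.
White has no legal moves → checkmate.

yes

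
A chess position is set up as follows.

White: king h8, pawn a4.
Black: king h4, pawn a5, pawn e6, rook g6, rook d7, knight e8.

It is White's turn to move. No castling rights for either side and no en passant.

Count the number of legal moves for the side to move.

White to move; king on h8.
In check: no.
Legal moves: none.
Count: 0.

0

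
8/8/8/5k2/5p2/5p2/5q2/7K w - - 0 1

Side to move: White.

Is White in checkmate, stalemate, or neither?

stalemate

White to move; white king on h1.
In check: no.
King squares — g1: attacked by Qf2; g2: attacked by Qf2; h2: attacked by Qf2.
Legal moves for White: none.
Not in check and no legal moves → stalemate.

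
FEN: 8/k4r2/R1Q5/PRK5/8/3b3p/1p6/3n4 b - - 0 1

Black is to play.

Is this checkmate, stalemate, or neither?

checkmate

Black to move; black king on a7.
In check: yes, from the white rook on a6.
King squares — a6: attacked by Qc6; b6: attacked by Pa5; b7: attacked by Rb5; a8: attacked by Ra6; b8: attacked by Rb5.
Legal moves for Black: none.
In check with no legal moves → checkmate.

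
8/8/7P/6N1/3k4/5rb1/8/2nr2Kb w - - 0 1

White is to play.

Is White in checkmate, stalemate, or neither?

checkmate

White to move; white king on g1.
In check: yes, from the black rook on d1.
King squares — f1: attacked by Rd1; h1: attacked by Rd1; f2: attacked by Rf3; g2: attacked by Bh1; h2: attacked by Bg3.
Legal moves for White: none.
In check with no legal moves → checkmate.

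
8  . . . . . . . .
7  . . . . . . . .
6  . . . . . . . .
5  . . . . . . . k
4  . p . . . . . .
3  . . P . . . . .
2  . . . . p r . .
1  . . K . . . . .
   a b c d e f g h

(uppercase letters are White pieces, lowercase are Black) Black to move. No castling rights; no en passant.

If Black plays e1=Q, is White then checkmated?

After e1=Q: white king on c1; in check: yes, from the black queen on e1.
King squares — b1: attacked by Qe1; d1: attacked by Qe1; b2: attacked by Rf2; c2: attacked by Rf2; d2: attacked by Qe1.
White has no legal moves → checkmate.

yes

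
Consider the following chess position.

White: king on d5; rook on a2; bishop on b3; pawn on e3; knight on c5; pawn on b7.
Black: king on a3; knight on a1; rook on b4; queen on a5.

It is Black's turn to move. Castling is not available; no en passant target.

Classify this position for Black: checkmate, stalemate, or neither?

Black to move; black king on a3.
In check: yes, from the white rook on a2.
King squares — a2: attacked by Bb3; b2: attacked by Ra2; b3: attacked by Nc5; a4: attacked by Ra2; b4: own rook.
Legal moves for Black: none.
In check with no legal moves → checkmate.

checkmate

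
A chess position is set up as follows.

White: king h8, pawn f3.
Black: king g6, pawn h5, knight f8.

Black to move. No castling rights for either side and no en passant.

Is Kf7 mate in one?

After Kf7: white king on h8; in check: no.
White is not in check, so this cannot be checkmate.

no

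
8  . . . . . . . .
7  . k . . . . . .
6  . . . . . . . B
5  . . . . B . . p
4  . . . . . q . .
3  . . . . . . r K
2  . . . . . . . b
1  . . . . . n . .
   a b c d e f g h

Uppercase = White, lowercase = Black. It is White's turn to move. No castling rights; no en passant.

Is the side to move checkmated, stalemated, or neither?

White to move; white king on h3.
In check: yes, from the black rook on g3.
King squares — g2: attacked by Rg3; h2: attacked by Nf1; g3: attacked by Nf1; g4: attacked by Rg3; h4: attacked by Qf4.
Legal moves for White: none.
In check with no legal moves → checkmate.

checkmate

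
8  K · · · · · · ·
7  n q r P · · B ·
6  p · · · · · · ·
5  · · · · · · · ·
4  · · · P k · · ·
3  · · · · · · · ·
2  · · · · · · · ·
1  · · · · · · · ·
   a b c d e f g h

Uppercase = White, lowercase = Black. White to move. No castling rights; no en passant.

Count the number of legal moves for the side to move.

White to move; king on a8.
In check: yes, from the black queen on b7.
Legal moves: none.
Count: 0.

0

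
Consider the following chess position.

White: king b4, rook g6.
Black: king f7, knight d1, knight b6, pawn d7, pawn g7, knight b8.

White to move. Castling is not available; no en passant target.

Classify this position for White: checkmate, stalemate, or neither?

neither

White to move; white king on b4.
In check: no.
Legal moves for White: Rxg7+, Rh6, Rf6+, Re6, Rd6, Rc6, Rxb6, Rg5, Rg4, Rg3, Rg2, Rg1, Kc5, Kb5, Ka5, Kb3, Ka3.
White has 17 legal moves and is not in check → neither.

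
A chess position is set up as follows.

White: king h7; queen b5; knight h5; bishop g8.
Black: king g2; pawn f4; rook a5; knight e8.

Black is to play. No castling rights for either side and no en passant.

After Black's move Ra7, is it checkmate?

no

After Ra7: white king on h7; in check: yes, from the black rook on a7.
White has 7 legal replies: Kh8, Kh6, Kg6, Bf7, Ng7, Qd7, Qb7+.
In check but a legal move exists → not checkmate.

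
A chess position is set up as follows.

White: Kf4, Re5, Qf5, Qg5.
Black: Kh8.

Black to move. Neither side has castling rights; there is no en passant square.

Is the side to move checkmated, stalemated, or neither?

Black to move; black king on h8.
In check: no.
King squares — g7: attacked by Qg5; h7: attacked by Qf5; g8: attacked by Qg5.
Legal moves for Black: none.
Not in check and no legal moves → stalemate.

stalemate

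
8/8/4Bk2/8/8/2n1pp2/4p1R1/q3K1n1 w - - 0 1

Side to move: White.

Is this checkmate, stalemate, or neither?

checkmate

White to move; white king on e1.
In check: yes, from the black queen on a1.
King squares — d1: attacked by Qa1; f1: attacked by Qa1; d2: attacked by Pe3; e2: attacked by Ng1; f2: attacked by Pe3.
Legal moves for White: none.
In check with no legal moves → checkmate.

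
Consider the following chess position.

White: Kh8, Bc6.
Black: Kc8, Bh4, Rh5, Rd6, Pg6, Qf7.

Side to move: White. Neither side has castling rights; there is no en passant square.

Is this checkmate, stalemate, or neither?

White to move; white king on h8.
In check: yes, from the black rook on h5.
King squares — g7: attacked by Qf7; h7: attacked by Rh5; g8: attacked by Qf7.
Legal moves for White: none.
In check with no legal moves → checkmate.

checkmate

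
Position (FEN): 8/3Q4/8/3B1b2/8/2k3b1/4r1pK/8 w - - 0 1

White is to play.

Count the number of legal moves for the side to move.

White to move; king on h2.
In check: yes, from the black bishop on g3.
Legal moves: Kxg3, Kg1.
Count: 2.

2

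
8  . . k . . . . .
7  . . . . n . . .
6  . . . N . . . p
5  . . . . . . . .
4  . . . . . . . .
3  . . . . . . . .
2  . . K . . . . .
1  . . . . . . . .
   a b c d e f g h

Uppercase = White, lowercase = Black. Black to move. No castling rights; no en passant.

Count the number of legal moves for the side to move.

Black to move; king on c8.
In check: yes, from the white knight on d6.
Legal moves: Kd8, Kb8, Kd7, Kc7.
Count: 4.

4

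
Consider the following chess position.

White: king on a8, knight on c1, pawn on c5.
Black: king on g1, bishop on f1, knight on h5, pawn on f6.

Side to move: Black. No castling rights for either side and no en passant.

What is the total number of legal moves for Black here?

Black to move; king on g1.
In check: no.
Legal moves: Ng7, Nf4, Ng3, Kh2, Kg2, Kf2, Kh1, Ba6, Bb5, Bc4, Bh3, Bd3, Bg2+, Be2, f5.
Count: 15.

15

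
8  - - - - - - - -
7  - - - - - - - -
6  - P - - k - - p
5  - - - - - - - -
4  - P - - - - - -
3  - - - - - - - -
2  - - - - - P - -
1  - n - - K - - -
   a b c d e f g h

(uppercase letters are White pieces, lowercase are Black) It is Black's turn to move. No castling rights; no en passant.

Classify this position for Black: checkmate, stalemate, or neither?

neither

Black to move; black king on e6.
In check: no.
Legal moves for Black: Kf7, Ke7, Kd7, Kf6, Kd6, Kf5, Ke5, Kd5, Nc3, Na3, Nd2, h5.
Black has 12 legal moves and is not in check → neither.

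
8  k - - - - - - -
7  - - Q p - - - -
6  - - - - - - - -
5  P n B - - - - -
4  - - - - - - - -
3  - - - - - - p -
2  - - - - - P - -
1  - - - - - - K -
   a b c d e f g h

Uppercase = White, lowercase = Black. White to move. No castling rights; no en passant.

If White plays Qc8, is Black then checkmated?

yes

After Qc8: black king on a8; in check: yes, from the white queen on c8.
King squares — a7: attacked by Bc5; b7: attacked by Qc8; b8: attacked by Qc8.
Black has no legal moves → checkmate.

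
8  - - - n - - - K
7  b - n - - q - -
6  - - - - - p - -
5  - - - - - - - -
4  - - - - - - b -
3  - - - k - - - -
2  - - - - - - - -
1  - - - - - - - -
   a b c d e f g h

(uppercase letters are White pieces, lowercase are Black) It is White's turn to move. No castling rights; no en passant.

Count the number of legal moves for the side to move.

0

White to move; king on h8.
In check: no.
Legal moves: none.
Count: 0.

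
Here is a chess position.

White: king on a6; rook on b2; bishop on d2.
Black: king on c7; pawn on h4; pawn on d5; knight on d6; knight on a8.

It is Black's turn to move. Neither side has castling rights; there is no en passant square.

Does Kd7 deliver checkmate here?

After Kd7: white king on a6; in check: no.
White is not in check, so this cannot be checkmate.

no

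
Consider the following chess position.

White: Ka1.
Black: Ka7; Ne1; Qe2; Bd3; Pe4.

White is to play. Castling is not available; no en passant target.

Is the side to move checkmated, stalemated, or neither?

stalemate

White to move; white king on a1.
In check: no.
King squares — b1: attacked by Bd3; a2: attacked by Qe2; b2: attacked by Qe2.
Legal moves for White: none.
Not in check and no legal moves → stalemate.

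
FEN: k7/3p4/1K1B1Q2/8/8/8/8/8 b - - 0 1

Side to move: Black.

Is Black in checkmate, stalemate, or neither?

Black to move; black king on a8.
In check: no.
King squares — a7: attacked by Kb6; b7: attacked by Kb6; b8: attacked by Bd6.
Legal moves for Black: none.
Not in check and no legal moves → stalemate.

stalemate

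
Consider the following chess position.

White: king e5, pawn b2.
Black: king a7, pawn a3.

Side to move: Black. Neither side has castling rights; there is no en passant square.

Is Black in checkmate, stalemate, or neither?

neither

Black to move; black king on a7.
In check: no.
Legal moves for Black: Kb8, Ka8, Kb7, Kb6, Ka6, axb2, a2.
Black has 7 legal moves and is not in check → neither.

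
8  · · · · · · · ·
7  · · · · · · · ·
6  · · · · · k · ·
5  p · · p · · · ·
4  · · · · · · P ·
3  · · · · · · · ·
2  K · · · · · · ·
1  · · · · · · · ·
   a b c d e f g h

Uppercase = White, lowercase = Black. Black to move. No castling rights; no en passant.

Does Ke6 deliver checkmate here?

no

After Ke6: white king on a2; in check: no.
White is not in check, so this cannot be checkmate.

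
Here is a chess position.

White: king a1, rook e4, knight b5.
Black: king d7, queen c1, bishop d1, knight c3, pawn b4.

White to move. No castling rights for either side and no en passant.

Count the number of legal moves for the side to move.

0

White to move; king on a1.
In check: yes, from the black queen on c1.
Legal moves: none.
Count: 0.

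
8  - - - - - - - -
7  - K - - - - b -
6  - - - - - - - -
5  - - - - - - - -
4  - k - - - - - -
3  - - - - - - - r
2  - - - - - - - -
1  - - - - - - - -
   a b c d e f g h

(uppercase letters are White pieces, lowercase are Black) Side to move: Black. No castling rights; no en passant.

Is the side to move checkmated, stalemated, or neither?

Black to move; black king on b4.
In check: no.
Legal moves for Black include: Bh8, Bf8, Bh6, Bf6, Be5, Bd4, Bc3, Bb2, Ba1, Kc5, Kb5, Ka5, Kc4, Ka4, Kc3, Kb3, Ka3, Rh8, ... (list truncated; more exist).
Black has legal moves and is not in check → neither.

neither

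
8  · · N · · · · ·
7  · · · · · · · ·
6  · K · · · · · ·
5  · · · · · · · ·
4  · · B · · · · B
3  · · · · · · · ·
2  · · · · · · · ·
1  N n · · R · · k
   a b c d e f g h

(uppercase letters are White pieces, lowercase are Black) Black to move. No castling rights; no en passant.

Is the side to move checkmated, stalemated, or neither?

Black to move; black king on h1.
In check: yes, from the white rook on e1.
Legal moves for Black: Kh2, Kg2.
Black is in check but has 2 legal moves → neither.

neither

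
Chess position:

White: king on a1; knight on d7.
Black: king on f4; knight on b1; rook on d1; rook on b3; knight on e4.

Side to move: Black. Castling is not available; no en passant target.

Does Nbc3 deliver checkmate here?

yes

After Nbc3: white king on a1; in check: yes, from the black rook on d1.
King squares — b1: attacked by Rd1; a2: attacked by Nc3; b2: attacked by Rb3.
White has no legal moves → checkmate.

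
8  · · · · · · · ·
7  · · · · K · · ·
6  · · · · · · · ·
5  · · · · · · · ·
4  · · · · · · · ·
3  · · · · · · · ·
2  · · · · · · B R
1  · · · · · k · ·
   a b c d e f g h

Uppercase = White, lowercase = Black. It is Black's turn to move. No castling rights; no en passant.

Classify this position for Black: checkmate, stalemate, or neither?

neither

Black to move; black king on f1.
In check: yes, from the white bishop on g2.
King squares — e1: available; g1: available; e2: available; f2: available; g2: attacked by Rh2.
Legal moves for Black: Kf2, Ke2, Kg1, Ke1.
Black is in check but has 4 legal moves → neither.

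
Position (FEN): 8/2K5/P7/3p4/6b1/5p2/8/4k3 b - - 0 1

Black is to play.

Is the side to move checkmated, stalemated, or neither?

neither

Black to move; black king on e1.
In check: no.
Legal moves for Black: Bc8, Bd7, Be6, Bh5, Bf5, Bh3, Kf2, Ke2, Kd2, Kf1, Kd1, d4, f2.
Black has 13 legal moves and is not in check → neither.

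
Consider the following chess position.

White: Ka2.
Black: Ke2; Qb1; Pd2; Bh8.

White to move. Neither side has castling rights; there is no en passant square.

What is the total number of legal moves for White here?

White to move; king on a2.
In check: yes, from the black queen on b1.
Legal moves: Ka3, Kxb1.
Count: 2.

2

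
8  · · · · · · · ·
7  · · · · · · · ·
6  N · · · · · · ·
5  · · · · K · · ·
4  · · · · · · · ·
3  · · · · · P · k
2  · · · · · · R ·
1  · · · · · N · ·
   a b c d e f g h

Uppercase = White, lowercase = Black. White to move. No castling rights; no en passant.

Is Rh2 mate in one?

yes

After Rh2: black king on h3; in check: yes, from the white rook on h2.
King squares — g2: attacked by Rh2; h2: attacked by Nf1; g3: attacked by Nf1; g4: attacked by Pf3; h4: attacked by Rh2.
Black has no legal moves → checkmate.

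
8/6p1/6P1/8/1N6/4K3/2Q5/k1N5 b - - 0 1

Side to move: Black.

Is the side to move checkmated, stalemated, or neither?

Black to move; black king on a1.
In check: no.
King squares — b1: attacked by Qc2; a2: attacked by Nc1; b2: attacked by Qc2.
Legal moves for Black: none.
Not in check and no legal moves → stalemate.

stalemate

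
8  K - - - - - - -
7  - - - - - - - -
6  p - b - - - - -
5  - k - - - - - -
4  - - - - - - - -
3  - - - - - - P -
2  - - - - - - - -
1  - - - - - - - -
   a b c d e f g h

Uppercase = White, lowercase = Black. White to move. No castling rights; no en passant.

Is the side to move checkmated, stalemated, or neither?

neither

White to move; white king on a8.
In check: yes, from the black bishop on c6.
Legal moves for White: Kb8, Ka7.
White is in check but has 2 legal moves → neither.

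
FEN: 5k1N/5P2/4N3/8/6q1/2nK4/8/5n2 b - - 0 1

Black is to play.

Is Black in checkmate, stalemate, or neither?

Black to move; black king on f8.
In check: yes, from the white knight on e6.
King squares — e7: available; f7: attacked by Nh8; g7: attacked by Ne6; e8: attacked by Pf7; g8: attacked by Pf7.
Legal moves for Black: Ke7, Qxe6.
Black is in check but has 2 legal moves → neither.

neither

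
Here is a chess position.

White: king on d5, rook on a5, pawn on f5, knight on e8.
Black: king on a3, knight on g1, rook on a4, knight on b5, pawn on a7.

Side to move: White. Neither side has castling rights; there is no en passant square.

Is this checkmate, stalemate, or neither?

White to move; white king on d5.
In check: no.
Legal moves for White: Ng7, Nc7, Nf6, Nd6, Ke6, Kc6, Ke5, Kc5, Rxa7, Ra6, Rxb5, Rxa4+, f6.
White has 13 legal moves and is not in check → neither.

neither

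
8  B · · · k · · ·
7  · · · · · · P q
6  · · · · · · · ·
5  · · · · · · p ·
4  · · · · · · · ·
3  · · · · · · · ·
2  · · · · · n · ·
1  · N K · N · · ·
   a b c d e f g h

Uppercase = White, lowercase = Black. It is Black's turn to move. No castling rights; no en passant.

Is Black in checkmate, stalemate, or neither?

Black to move; black king on e8.
In check: no.
Legal moves for Black include: Kd8, Kf7, Ke7, Kd7, Qh8, Qg8, Qxg7, Qh6, Qg6, Qh5, Qf5, Qh4, Qe4, Qh3, Qd3, Qh2, Qc2+, Qh1, ... (list truncated; more exist).
Black has legal moves and is not in check → neither.

neither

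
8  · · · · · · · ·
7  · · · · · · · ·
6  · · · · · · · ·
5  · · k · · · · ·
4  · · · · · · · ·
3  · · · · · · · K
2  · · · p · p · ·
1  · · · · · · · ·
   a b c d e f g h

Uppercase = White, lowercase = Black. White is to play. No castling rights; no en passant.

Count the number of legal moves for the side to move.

White to move; king on h3.
In check: no.
Legal moves: Kh4, Kg4, Kg3, Kh2, Kg2.
Count: 5.

5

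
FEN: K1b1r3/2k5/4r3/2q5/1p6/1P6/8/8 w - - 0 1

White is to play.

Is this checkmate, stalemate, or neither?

White to move; white king on a8.
In check: no.
King squares — a7: attacked by Qc5; b7: attacked by Kc7; b8: attacked by Kc7.
Legal moves for White: none.
Not in check and no legal moves → stalemate.

stalemate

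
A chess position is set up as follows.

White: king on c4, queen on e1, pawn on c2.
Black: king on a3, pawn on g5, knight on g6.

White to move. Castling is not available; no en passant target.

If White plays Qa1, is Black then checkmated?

After Qa1: black king on a3; in check: yes, from the white queen on a1.
King squares — a2: attacked by Qa1; b2: attacked by Qa1; b3: attacked by Pc2; a4: attacked by Qa1; b4: attacked by Kc4.
Black has no legal moves → checkmate.

yes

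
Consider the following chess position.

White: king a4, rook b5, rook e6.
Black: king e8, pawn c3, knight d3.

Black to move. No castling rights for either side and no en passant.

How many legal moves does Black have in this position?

4

Black to move; king on e8.
In check: yes, from the white rook on e6.
Legal moves: Kf8, Kd8, Kf7, Kd7.
Count: 4.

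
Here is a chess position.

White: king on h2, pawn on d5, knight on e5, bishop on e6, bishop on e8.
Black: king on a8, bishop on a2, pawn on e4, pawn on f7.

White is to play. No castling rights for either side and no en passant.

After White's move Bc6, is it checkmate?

After Bc6: black king on a8; in check: yes, from the white bishop on c6.
Black has 2 legal replies: Kb8, Ka7.
In check but a legal move exists → not checkmate.

no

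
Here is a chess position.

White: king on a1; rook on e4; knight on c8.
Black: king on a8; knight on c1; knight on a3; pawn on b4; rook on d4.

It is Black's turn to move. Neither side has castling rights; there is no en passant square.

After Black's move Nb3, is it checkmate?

After Nb3: white king on a1; in check: yes, from the black knight on b3.
White has 2 legal replies: Kb2, Ka2.
In check but a legal move exists → not checkmate.

no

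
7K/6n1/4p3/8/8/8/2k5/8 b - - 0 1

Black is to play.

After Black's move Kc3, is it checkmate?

no

After Kc3: white king on h8; in check: no.
White is not in check, so this cannot be checkmate.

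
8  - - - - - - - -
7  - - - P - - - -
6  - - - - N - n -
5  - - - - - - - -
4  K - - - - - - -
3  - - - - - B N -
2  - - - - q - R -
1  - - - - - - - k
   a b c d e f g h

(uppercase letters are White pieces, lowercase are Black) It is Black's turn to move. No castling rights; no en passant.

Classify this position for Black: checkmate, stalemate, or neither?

checkmate

Black to move; black king on h1.
In check: yes, from the white knight on g3.
King squares — g1: attacked by Rg2; g2: attacked by Bf3; h2: attacked by Rg2.
Legal moves for Black: none.
In check with no legal moves → checkmate.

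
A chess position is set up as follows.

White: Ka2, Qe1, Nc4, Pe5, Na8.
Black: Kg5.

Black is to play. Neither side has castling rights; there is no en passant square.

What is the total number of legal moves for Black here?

Black to move; king on g5.
In check: no.
Legal moves: Kh6, Kg6, Kh5, Kf5, Kg4, Kf4.
Count: 6.

6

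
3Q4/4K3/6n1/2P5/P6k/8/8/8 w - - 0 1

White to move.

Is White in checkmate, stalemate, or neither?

neither

White to move; white king on e7.
In check: yes, from the black knight on g6.
Legal moves for White: Ke8+, Kf7+, Kd7+, Kf6, Ke6+, Kd6+.
White is in check but has 6 legal moves → neither.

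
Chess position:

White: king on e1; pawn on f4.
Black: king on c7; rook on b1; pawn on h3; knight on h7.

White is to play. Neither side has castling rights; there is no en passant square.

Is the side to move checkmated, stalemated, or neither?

neither

White to move; white king on e1.
In check: yes, from the black rook on b1.
King squares — d1: attacked by Rb1; f1: attacked by Rb1; d2: available; e2: available; f2: available.
Legal moves for White: Kf2, Ke2, Kd2.
White is in check but has 3 legal moves → neither.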